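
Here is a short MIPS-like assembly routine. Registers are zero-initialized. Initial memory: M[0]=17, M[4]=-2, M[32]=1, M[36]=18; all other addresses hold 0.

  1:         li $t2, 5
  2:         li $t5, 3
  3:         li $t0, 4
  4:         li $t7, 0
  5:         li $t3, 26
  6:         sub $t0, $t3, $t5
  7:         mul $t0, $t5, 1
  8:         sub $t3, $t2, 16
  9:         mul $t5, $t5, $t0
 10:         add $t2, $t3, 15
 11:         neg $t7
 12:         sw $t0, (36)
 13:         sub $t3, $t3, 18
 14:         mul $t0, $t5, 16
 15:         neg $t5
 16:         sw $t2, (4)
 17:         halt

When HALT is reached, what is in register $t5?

-9

$t2=5
$t5=3
$t0=4
$t7=0
$t3=26
$t0=26-3=23
$t0=3*1=3
$t3=5-16=-11
$t5=3*3=9
$t2=(-11)+15=4
$t7=-(0)=0
sw $t0, (36) → M[36]=3
$t3=(-11)-18=-29
$t0=9*16=144
$t5=-(9)=-9
sw $t2, (4) → M[4]=4
halt.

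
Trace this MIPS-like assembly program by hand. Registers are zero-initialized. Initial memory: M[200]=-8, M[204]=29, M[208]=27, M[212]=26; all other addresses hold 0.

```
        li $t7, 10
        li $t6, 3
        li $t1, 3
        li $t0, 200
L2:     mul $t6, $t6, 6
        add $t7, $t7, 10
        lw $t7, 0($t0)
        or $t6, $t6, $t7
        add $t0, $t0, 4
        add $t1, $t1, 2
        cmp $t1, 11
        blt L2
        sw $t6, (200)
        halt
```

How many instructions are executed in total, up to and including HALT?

li $t7, 10 → $t7=10
li $t6, 3 → $t6=3
li $t1, 3 → $t1=3
li $t0, 200 → $t0=200
mul $t6, $t6, 6 → $t6=3*6=18
add $t7, $t7, 10 → $t7=10+10=20
lw $t7, 0($t0) → $t7=M[200]=-8
or $t6, $t6, $t7 → $t6=18|(-8)=-6
add $t0, $t0, 4 → $t0=200+4=204
add $t1, $t1, 2 → $t1=3+2=5
cmp $t1, 11  (cmp 5,11)
blt L2: taken
mul $t6, $t6, 6 → $t6=(-6)*6=-36
add $t7, $t7, 10 → $t7=(-8)+10=2
lw $t7, 0($t0) → $t7=M[204]=29
or $t6, $t6, $t7 → $t6=(-36)|29=-35
add $t0, $t0, 4 → $t0=204+4=208
add $t1, $t1, 2 → $t1=5+2=7
cmp $t1, 11  (cmp 7,11)
blt L2: taken
mul $t6, $t6, 6 → $t6=(-35)*6=-210
add $t7, $t7, 10 → $t7=29+10=39
lw $t7, 0($t0) → $t7=M[208]=27
or $t6, $t6, $t7 → $t6=(-210)|27=-193
add $t0, $t0, 4 → $t0=208+4=212
add $t1, $t1, 2 → $t1=7+2=9
cmp $t1, 11  (cmp 9,11)
blt L2: taken
mul $t6, $t6, 6 → $t6=(-193)*6=-1158
add $t7, $t7, 10 → $t7=27+10=37
lw $t7, 0($t0) → $t7=M[212]=26
or $t6, $t6, $t7 → $t6=(-1158)|26=-1158
add $t0, $t0, 4 → $t0=212+4=216
add $t1, $t1, 2 → $t1=9+2=11
cmp $t1, 11  (cmp 11,11)
blt L2: not taken
sw $t6, (200) → M[200]=-1158
halt.
Total executed instructions: 38.

38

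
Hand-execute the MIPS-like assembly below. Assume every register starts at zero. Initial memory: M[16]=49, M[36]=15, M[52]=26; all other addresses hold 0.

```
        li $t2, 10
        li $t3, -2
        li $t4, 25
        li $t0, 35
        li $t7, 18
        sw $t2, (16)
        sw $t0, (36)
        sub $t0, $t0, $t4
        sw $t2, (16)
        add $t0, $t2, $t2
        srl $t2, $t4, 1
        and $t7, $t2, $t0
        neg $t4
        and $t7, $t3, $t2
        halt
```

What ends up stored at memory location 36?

$t2=10
$t3=-2
$t4=25
$t0=35
$t7=18
sw $t2, (16) → M[16]=10
sw $t0, (36) → M[36]=35
$t0=35-25=10
sw $t2, (16) → M[16]=10
$t0=10+10=20
$t2=25>>1=12
$t7=12&20=4
$t4=-(25)=-25
$t7=(-2)&12=12
halt.

35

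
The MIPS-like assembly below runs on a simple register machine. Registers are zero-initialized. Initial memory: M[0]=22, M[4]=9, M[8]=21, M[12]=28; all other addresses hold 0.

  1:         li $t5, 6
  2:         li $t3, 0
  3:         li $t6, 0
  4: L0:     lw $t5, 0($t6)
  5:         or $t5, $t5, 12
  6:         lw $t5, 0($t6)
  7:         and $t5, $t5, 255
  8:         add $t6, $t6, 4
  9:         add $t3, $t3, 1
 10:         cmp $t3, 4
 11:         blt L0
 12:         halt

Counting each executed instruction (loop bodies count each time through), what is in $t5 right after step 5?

30

after li $t5, 6: $t5=6
after li $t3, 0: $t3=0
after li $t6, 0: $t6=0
after lw $t5, 0($t6): $t5=M[0]=22
after or $t5, $t5, 12: $t5=22|12=30
After step 5: $t5 = 30.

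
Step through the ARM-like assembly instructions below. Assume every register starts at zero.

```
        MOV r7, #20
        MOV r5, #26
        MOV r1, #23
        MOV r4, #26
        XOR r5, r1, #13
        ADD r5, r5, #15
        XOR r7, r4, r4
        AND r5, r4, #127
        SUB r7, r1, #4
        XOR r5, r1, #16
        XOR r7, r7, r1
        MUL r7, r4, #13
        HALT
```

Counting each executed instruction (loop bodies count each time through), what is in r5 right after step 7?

41

MOV r7, #20 → r7=20
MOV r5, #26 → r5=26
MOV r1, #23 → r1=23
MOV r4, #26 → r4=26
XOR r5, r1, #13 → r5=23^13=26
ADD r5, r5, #15 → r5=26+15=41
XOR r7, r4, r4 → r7=26^26=0
After step 7: r5 = 41.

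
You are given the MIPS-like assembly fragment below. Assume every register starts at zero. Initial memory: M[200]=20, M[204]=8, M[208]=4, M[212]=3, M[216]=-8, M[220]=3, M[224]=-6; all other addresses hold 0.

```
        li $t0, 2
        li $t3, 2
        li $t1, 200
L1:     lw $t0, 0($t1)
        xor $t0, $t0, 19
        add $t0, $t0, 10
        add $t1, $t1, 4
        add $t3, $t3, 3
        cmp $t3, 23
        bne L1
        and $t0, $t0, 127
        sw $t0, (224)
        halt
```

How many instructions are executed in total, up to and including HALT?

55

li $t0, 2 → $t0=2
li $t3, 2 → $t3=2
li $t1, 200 → $t1=200
lw $t0, 0($t1) → $t0=M[200]=20
xor $t0, $t0, 19 → $t0=20^19=7
add $t0, $t0, 10 → $t0=7+10=17
add $t1, $t1, 4 → $t1=200+4=204
add $t3, $t3, 3 → $t3=2+3=5
cmp $t3, 23  (cmp 5,23)
bne L1: taken
lw $t0, 0($t1) → $t0=M[204]=8
xor $t0, $t0, 19 → $t0=8^19=27
add $t0, $t0, 10 → $t0=27+10=37
add $t1, $t1, 4 → $t1=204+4=208
add $t3, $t3, 3 → $t3=5+3=8
cmp $t3, 23  (cmp 8,23)
bne L1: taken
lw $t0, 0($t1) → $t0=M[208]=4
xor $t0, $t0, 19 → $t0=4^19=23
add $t0, $t0, 10 → $t0=23+10=33
add $t1, $t1, 4 → $t1=208+4=212
add $t3, $t3, 3 → $t3=8+3=11
cmp $t3, 23  (cmp 11,23)
bne L1: taken
lw $t0, 0($t1) → $t0=M[212]=3
xor $t0, $t0, 19 → $t0=3^19=16
add $t0, $t0, 10 → $t0=16+10=26
add $t1, $t1, 4 → $t1=212+4=216
add $t3, $t3, 3 → $t3=11+3=14
cmp $t3, 23  (cmp 14,23)
bne L1: taken
lw $t0, 0($t1) → $t0=M[216]=-8
xor $t0, $t0, 19 → $t0=(-8)^19=-21
add $t0, $t0, 10 → $t0=(-21)+10=-11
add $t1, $t1, 4 → $t1=216+4=220
add $t3, $t3, 3 → $t3=14+3=17
cmp $t3, 23  (cmp 17,23)
bne L1: taken
lw $t0, 0($t1) → $t0=M[220]=3
xor $t0, $t0, 19 → $t0=3^19=16
add $t0, $t0, 10 → $t0=16+10=26
add $t1, $t1, 4 → $t1=220+4=224
add $t3, $t3, 3 → $t3=17+3=20
cmp $t3, 23  (cmp 20,23)
bne L1: taken
lw $t0, 0($t1) → $t0=M[224]=-6
xor $t0, $t0, 19 → $t0=(-6)^19=-23
add $t0, $t0, 10 → $t0=(-23)+10=-13
add $t1, $t1, 4 → $t1=224+4=228
add $t3, $t3, 3 → $t3=20+3=23
cmp $t3, 23  (cmp 23,23)
bne L1: not taken
and $t0, $t0, 127 → $t0=(-13)&127=115
sw $t0, (224) → M[224]=115
halt.
Total executed instructions: 55.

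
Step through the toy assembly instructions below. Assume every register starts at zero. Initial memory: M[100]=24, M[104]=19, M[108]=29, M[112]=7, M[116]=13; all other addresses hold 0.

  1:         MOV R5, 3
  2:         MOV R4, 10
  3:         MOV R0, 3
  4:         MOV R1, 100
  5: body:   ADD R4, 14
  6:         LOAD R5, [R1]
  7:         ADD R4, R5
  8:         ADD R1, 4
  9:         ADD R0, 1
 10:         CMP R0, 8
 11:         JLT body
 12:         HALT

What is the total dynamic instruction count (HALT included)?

MOV R5, 3 → R5=3
MOV R4, 10 → R4=10
MOV R0, 3 → R0=3
MOV R1, 100 → R1=100
ADD R4, 14 → R4=10+14=24
LOAD R5, [R1] → R5=M[100]=24
ADD R4, R5 → R4=24+24=48
ADD R1, 4 → R1=100+4=104
ADD R0, 1 → R0=3+1=4
CMP R0, 8  (cmp 4,8)
JLT body: taken
ADD R4, 14 → R4=48+14=62
LOAD R5, [R1] → R5=M[104]=19
ADD R4, R5 → R4=62+19=81
ADD R1, 4 → R1=104+4=108
ADD R0, 1 → R0=4+1=5
CMP R0, 8  (cmp 5,8)
JLT body: taken
ADD R4, 14 → R4=81+14=95
LOAD R5, [R1] → R5=M[108]=29
ADD R4, R5 → R4=95+29=124
ADD R1, 4 → R1=108+4=112
ADD R0, 1 → R0=5+1=6
CMP R0, 8  (cmp 6,8)
JLT body: taken
ADD R4, 14 → R4=124+14=138
LOAD R5, [R1] → R5=M[112]=7
ADD R4, R5 → R4=138+7=145
ADD R1, 4 → R1=112+4=116
ADD R0, 1 → R0=6+1=7
CMP R0, 8  (cmp 7,8)
JLT body: taken
ADD R4, 14 → R4=145+14=159
LOAD R5, [R1] → R5=M[116]=13
ADD R4, R5 → R4=159+13=172
ADD R1, 4 → R1=116+4=120
ADD R0, 1 → R0=7+1=8
CMP R0, 8  (cmp 8,8)
JLT body: not taken
halt.
Total executed instructions: 40.

40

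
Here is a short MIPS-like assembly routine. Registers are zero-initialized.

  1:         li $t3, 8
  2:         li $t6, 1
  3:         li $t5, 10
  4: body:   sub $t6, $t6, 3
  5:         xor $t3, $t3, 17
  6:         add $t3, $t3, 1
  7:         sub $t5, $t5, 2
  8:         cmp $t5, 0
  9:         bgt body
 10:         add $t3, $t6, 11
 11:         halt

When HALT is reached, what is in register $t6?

$t3=8
$t6=1
$t5=10
$t6=1-3=-2
$t3=8^17=25
$t3=25+1=26
$t5=10-2=8
cmp $t5, 0  (cmp 8,0)
bgt body: taken
$t6=(-2)-3=-5
$t3=26^17=11
$t3=11+1=12
$t5=8-2=6
cmp $t5, 0  (cmp 6,0)
bgt body: taken
$t6=(-5)-3=-8
$t3=12^17=29
$t3=29+1=30
$t5=6-2=4
cmp $t5, 0  (cmp 4,0)
bgt body: taken
$t6=(-8)-3=-11
$t3=30^17=15
$t3=15+1=16
$t5=4-2=2
cmp $t5, 0  (cmp 2,0)
bgt body: taken
$t6=(-11)-3=-14
$t3=16^17=1
$t3=1+1=2
$t5=2-2=0
cmp $t5, 0  (cmp 0,0)
bgt body: not taken
$t3=(-14)+11=-3
halt.

-14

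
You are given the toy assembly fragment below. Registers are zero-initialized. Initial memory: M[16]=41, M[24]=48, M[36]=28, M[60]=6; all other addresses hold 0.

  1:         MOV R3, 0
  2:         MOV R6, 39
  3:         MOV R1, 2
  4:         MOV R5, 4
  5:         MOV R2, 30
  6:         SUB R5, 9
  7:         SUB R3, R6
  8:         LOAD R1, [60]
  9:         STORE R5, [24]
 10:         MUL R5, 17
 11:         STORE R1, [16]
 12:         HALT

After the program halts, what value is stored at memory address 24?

after MOV R3, 0: R3=0
after MOV R6, 39: R6=39
after MOV R1, 2: R1=2
after MOV R5, 4: R5=4
after MOV R2, 30: R2=30
after SUB R5, 9: R5=4-9=-5
after SUB R3, R6: R3=0-39=-39
after LOAD R1, [60]: R1=M[60]=6
STORE R5, [24] → M[24]=-5
after MUL R5, 17: R5=(-5)*17=-85
STORE R1, [16] → M[16]=6
halt.

-5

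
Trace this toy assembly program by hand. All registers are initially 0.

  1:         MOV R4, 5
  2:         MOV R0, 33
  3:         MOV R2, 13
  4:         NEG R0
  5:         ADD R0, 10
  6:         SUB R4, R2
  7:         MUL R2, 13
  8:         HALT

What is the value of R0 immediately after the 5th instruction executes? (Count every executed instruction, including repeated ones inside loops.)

MOV R4, 5 → R4=5
MOV R0, 33 → R0=33
MOV R2, 13 → R2=13
NEG R0 → R0=-(33)=-33
ADD R0, 10 → R0=(-33)+10=-23
After step 5: R0 = -23.

-23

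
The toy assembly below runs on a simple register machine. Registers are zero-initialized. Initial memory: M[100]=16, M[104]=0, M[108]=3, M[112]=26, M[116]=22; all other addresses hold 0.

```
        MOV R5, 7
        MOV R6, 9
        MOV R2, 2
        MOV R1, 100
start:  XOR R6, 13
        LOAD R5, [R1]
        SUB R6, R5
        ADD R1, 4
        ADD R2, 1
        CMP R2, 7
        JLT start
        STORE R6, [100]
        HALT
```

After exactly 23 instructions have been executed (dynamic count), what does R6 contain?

-15

after MOV R5, 7: R5=7
after MOV R6, 9: R6=9
after MOV R2, 2: R2=2
after MOV R1, 100: R1=100
after XOR R6, 13: R6=9^13=4
after LOAD R5, [R1]: R5=M[100]=16
after SUB R6, R5: R6=4-16=-12
after ADD R1, 4: R1=100+4=104
after ADD R2, 1: R2=2+1=3
CMP R2, 7  (cmp 3,7)
JLT start: taken
after XOR R6, 13: R6=(-12)^13=-7
after LOAD R5, [R1]: R5=M[104]=0
after SUB R6, R5: R6=(-7)-0=-7
after ADD R1, 4: R1=104+4=108
after ADD R2, 1: R2=3+1=4
CMP R2, 7  (cmp 4,7)
JLT start: taken
after XOR R6, 13: R6=(-7)^13=-12
after LOAD R5, [R1]: R5=M[108]=3
after SUB R6, R5: R6=(-12)-3=-15
after ADD R1, 4: R1=108+4=112
after ADD R2, 1: R2=4+1=5
After step 23: R6 = -15.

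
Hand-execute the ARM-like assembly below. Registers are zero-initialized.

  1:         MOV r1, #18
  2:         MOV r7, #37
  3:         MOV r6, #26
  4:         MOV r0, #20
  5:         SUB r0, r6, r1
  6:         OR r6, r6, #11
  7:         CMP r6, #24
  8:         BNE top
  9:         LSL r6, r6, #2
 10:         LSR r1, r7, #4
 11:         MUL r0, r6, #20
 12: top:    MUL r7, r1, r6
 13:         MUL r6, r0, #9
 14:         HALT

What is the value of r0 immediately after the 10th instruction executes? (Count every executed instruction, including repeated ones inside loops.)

after MOV r1, #18: r1=18
after MOV r7, #37: r7=37
after MOV r6, #26: r6=26
after MOV r0, #20: r0=20
after SUB r0, r6, r1: r0=26-18=8
after OR r6, r6, #11: r6=26|11=27
CMP r6, #24  (cmp 27,24)
BNE top: taken
after MUL r7, r1, r6: r7=18*27=486
after MUL r6, r0, #9: r6=8*9=72
After step 10: r0 = 8.

8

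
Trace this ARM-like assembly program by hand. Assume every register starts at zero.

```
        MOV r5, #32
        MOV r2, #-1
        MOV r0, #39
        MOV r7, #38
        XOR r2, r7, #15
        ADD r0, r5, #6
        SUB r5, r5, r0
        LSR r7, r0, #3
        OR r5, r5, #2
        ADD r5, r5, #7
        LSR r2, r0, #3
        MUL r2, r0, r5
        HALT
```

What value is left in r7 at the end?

r5=32
r2=-1
r0=39
r7=38
r2=38^15=41
r0=32+6=38
r5=32-38=-6
r7=38>>3=4
r5=(-6)|2=-6
r5=(-6)+7=1
r2=38>>3=4
r2=38*1=38
halt.

4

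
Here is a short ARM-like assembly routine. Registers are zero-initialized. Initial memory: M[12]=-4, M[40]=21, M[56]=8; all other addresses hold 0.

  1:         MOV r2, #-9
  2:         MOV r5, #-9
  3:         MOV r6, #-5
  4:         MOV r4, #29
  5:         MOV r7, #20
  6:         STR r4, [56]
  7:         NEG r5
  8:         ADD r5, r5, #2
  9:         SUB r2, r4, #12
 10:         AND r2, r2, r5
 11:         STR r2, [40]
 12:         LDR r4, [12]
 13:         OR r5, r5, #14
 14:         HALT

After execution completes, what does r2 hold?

MOV r2, #-9 → r2=-9
MOV r5, #-9 → r5=-9
MOV r6, #-5 → r6=-5
MOV r4, #29 → r4=29
MOV r7, #20 → r7=20
STR r4, [56] → M[56]=29
NEG r5 → r5=-(-9)=9
ADD r5, r5, #2 → r5=9+2=11
SUB r2, r4, #12 → r2=29-12=17
AND r2, r2, r5 → r2=17&11=1
STR r2, [40] → M[40]=1
LDR r4, [12] → r4=M[12]=-4
OR r5, r5, #14 → r5=11|14=15
halt.

1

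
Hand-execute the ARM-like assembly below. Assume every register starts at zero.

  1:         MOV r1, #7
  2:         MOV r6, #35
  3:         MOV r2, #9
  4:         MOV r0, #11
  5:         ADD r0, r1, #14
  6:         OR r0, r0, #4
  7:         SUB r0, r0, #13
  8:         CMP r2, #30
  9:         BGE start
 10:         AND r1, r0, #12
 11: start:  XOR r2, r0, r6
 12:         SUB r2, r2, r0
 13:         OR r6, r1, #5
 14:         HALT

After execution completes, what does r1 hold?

r1=7
r6=35
r2=9
r0=11
r0=7+14=21
r0=21|4=21
r0=21-13=8
CMP r2, #30  (cmp 9,30)
BGE start: not taken
r1=8&12=8
r2=8^35=43
r2=43-8=35
r6=8|5=13
halt.

8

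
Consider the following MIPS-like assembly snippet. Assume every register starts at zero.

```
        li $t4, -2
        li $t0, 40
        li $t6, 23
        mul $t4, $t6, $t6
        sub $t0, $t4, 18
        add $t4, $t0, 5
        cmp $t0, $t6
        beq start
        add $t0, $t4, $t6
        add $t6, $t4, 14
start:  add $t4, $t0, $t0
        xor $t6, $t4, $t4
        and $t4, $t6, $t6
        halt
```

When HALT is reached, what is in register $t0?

539

li $t4, -2 → $t4=-2
li $t0, 40 → $t0=40
li $t6, 23 → $t6=23
mul $t4, $t6, $t6 → $t4=23*23=529
sub $t0, $t4, 18 → $t0=529-18=511
add $t4, $t0, 5 → $t4=511+5=516
cmp $t0, $t6  (cmp 511,23)
beq start: not taken
add $t0, $t4, $t6 → $t0=516+23=539
add $t6, $t4, 14 → $t6=516+14=530
add $t4, $t0, $t0 → $t4=539+539=1078
xor $t6, $t4, $t4 → $t6=1078^1078=0
and $t4, $t6, $t6 → $t4=0&0=0
halt.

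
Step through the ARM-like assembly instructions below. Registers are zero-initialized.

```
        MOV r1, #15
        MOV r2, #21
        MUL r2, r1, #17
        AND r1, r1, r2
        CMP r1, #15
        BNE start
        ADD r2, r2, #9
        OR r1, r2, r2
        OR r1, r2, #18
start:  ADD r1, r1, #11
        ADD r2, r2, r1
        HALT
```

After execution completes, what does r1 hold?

after MOV r1, #15: r1=15
after MOV r2, #21: r2=21
after MUL r2, r1, #17: r2=15*17=255
after AND r1, r1, r2: r1=15&255=15
CMP r1, #15  (cmp 15,15)
BNE start: not taken
after ADD r2, r2, #9: r2=255+9=264
after OR r1, r2, r2: r1=264|264=264
after OR r1, r2, #18: r1=264|18=282
after ADD r1, r1, #11: r1=282+11=293
after ADD r2, r2, r1: r2=264+293=557
halt.

293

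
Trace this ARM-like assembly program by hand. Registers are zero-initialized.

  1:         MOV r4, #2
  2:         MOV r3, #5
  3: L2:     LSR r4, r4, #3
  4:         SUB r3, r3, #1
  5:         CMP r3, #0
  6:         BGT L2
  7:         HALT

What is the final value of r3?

0

r4=2
r3=5
r4=2>>3=0
r3=5-1=4
CMP r3, #0  (cmp 4,0)
BGT L2: taken
r4=0>>3=0
r3=4-1=3
CMP r3, #0  (cmp 3,0)
BGT L2: taken
r4=0>>3=0
r3=3-1=2
CMP r3, #0  (cmp 2,0)
BGT L2: taken
r4=0>>3=0
r3=2-1=1
CMP r3, #0  (cmp 1,0)
BGT L2: taken
r4=0>>3=0
r3=1-1=0
CMP r3, #0  (cmp 0,0)
BGT L2: not taken
halt.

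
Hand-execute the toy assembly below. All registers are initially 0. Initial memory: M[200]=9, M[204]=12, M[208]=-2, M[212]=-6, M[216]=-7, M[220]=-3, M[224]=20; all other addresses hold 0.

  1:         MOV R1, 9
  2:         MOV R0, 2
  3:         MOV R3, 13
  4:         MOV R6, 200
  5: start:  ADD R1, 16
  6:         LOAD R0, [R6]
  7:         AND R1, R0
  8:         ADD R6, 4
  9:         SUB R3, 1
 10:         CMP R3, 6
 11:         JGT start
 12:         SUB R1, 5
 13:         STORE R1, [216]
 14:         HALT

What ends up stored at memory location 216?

R1=9
R0=2
R3=13
R6=200
R1=9+16=25
R0=M[200]=9
R1=25&9=9
R6=200+4=204
R3=13-1=12
CMP R3, 6  (cmp 12,6)
JGT start: taken
R1=9+16=25
R0=M[204]=12
R1=25&12=8
R6=204+4=208
R3=12-1=11
CMP R3, 6  (cmp 11,6)
JGT start: taken
R1=8+16=24
R0=M[208]=-2
R1=24&(-2)=24
R6=208+4=212
R3=11-1=10
CMP R3, 6  (cmp 10,6)
JGT start: taken
R1=24+16=40
R0=M[212]=-6
R1=40&(-6)=40
R6=212+4=216
R3=10-1=9
CMP R3, 6  (cmp 9,6)
JGT start: taken
R1=40+16=56
R0=M[216]=-7
R1=56&(-7)=56
R6=216+4=220
R3=9-1=8
CMP R3, 6  (cmp 8,6)
JGT start: taken
R1=56+16=72
R0=M[220]=-3
R1=72&(-3)=72
R6=220+4=224
R3=8-1=7
CMP R3, 6  (cmp 7,6)
JGT start: taken
R1=72+16=88
R0=M[224]=20
R1=88&20=16
R6=224+4=228
R3=7-1=6
CMP R3, 6  (cmp 6,6)
JGT start: not taken
R1=16-5=11
STORE R1, [216] → M[216]=11
halt.

11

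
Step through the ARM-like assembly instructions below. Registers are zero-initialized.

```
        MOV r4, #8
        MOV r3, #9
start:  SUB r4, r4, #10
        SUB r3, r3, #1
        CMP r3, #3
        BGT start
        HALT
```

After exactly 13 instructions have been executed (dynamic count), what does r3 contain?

r4=8
r3=9
r4=8-10=-2
r3=9-1=8
CMP r3, #3  (cmp 8,3)
BGT start: taken
r4=(-2)-10=-12
r3=8-1=7
CMP r3, #3  (cmp 7,3)
BGT start: taken
r4=(-12)-10=-22
r3=7-1=6
CMP r3, #3  (cmp 6,3)
After step 13: r3 = 6.

6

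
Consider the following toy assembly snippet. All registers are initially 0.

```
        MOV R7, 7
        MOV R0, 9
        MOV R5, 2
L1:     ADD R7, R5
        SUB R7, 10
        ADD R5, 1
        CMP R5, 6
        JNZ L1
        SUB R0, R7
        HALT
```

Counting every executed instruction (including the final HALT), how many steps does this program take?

after MOV R7, 7: R7=7
after MOV R0, 9: R0=9
after MOV R5, 2: R5=2
after ADD R7, R5: R7=7+2=9
after SUB R7, 10: R7=9-10=-1
after ADD R5, 1: R5=2+1=3
CMP R5, 6  (cmp 3,6)
JNZ L1: taken
after ADD R7, R5: R7=(-1)+3=2
after SUB R7, 10: R7=2-10=-8
after ADD R5, 1: R5=3+1=4
CMP R5, 6  (cmp 4,6)
JNZ L1: taken
after ADD R7, R5: R7=(-8)+4=-4
after SUB R7, 10: R7=(-4)-10=-14
after ADD R5, 1: R5=4+1=5
CMP R5, 6  (cmp 5,6)
JNZ L1: taken
after ADD R7, R5: R7=(-14)+5=-9
after SUB R7, 10: R7=(-9)-10=-19
after ADD R5, 1: R5=5+1=6
CMP R5, 6  (cmp 6,6)
JNZ L1: not taken
after SUB R0, R7: R0=9-(-19)=28
halt.
Total executed instructions: 25.

25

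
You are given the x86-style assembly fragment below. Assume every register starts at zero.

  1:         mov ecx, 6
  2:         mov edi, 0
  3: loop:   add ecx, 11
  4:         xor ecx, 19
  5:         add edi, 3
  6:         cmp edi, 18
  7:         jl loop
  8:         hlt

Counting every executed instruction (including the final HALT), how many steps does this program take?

33

mov ecx, 6 → ecx=6
mov edi, 0 → edi=0
add ecx, 11 → ecx=6+11=17
xor ecx, 19 → ecx=17^19=2
add edi, 3 → edi=0+3=3
cmp edi, 18  (cmp 3,18)
jl loop: taken
add ecx, 11 → ecx=2+11=13
xor ecx, 19 → ecx=13^19=30
add edi, 3 → edi=3+3=6
cmp edi, 18  (cmp 6,18)
jl loop: taken
add ecx, 11 → ecx=30+11=41
xor ecx, 19 → ecx=41^19=58
add edi, 3 → edi=6+3=9
cmp edi, 18  (cmp 9,18)
jl loop: taken
add ecx, 11 → ecx=58+11=69
xor ecx, 19 → ecx=69^19=86
add edi, 3 → edi=9+3=12
cmp edi, 18  (cmp 12,18)
jl loop: taken
add ecx, 11 → ecx=86+11=97
xor ecx, 19 → ecx=97^19=114
add edi, 3 → edi=12+3=15
cmp edi, 18  (cmp 15,18)
jl loop: taken
add ecx, 11 → ecx=114+11=125
xor ecx, 19 → ecx=125^19=110
add edi, 3 → edi=15+3=18
cmp edi, 18  (cmp 18,18)
jl loop: not taken
halt.
Total executed instructions: 33.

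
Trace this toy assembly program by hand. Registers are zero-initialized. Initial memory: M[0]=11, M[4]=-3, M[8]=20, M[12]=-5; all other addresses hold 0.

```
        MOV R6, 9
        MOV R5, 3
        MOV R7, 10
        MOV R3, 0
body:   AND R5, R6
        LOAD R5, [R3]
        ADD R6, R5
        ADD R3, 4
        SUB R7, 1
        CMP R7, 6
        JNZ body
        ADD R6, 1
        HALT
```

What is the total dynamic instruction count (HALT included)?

MOV R6, 9 → R6=9
MOV R5, 3 → R5=3
MOV R7, 10 → R7=10
MOV R3, 0 → R3=0
AND R5, R6 → R5=3&9=1
LOAD R5, [R3] → R5=M[0]=11
ADD R6, R5 → R6=9+11=20
ADD R3, 4 → R3=0+4=4
SUB R7, 1 → R7=10-1=9
CMP R7, 6  (cmp 9,6)
JNZ body: taken
AND R5, R6 → R5=11&20=0
LOAD R5, [R3] → R5=M[4]=-3
ADD R6, R5 → R6=20+(-3)=17
ADD R3, 4 → R3=4+4=8
SUB R7, 1 → R7=9-1=8
CMP R7, 6  (cmp 8,6)
JNZ body: taken
AND R5, R6 → R5=(-3)&17=17
LOAD R5, [R3] → R5=M[8]=20
ADD R6, R5 → R6=17+20=37
ADD R3, 4 → R3=8+4=12
SUB R7, 1 → R7=8-1=7
CMP R7, 6  (cmp 7,6)
JNZ body: taken
AND R5, R6 → R5=20&37=4
LOAD R5, [R3] → R5=M[12]=-5
ADD R6, R5 → R6=37+(-5)=32
ADD R3, 4 → R3=12+4=16
SUB R7, 1 → R7=7-1=6
CMP R7, 6  (cmp 6,6)
JNZ body: not taken
ADD R6, 1 → R6=32+1=33
halt.
Total executed instructions: 34.

34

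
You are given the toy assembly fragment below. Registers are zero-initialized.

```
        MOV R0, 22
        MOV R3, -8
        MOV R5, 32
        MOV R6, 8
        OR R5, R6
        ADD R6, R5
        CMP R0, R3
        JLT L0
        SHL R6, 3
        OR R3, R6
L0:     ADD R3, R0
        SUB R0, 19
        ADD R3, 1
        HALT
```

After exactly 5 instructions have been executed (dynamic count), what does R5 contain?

40

MOV R0, 22 → R0=22
MOV R3, -8 → R3=-8
MOV R5, 32 → R5=32
MOV R6, 8 → R6=8
OR R5, R6 → R5=32|8=40
After step 5: R5 = 40.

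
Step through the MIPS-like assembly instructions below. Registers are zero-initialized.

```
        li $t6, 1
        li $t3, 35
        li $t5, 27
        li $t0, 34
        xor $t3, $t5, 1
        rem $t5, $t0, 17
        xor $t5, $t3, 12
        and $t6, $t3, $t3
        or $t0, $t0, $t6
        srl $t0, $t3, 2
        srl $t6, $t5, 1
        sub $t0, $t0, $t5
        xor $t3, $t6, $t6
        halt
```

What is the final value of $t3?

$t6=1
$t3=35
$t5=27
$t0=34
$t3=27^1=26
$t5=34%17=0
$t5=26^12=22
$t6=26&26=26
$t0=34|26=58
$t0=26>>2=6
$t6=22>>1=11
$t0=6-22=-16
$t3=11^11=0
halt.

0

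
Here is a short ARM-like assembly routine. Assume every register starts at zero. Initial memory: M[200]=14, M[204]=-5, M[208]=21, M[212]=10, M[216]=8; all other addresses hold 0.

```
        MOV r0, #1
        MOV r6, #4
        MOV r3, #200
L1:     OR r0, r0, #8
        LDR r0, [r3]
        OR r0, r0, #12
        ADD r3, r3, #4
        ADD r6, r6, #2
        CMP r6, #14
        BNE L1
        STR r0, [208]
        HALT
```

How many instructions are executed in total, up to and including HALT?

r0=1
r6=4
r3=200
r0=1|8=9
r0=M[200]=14
r0=14|12=14
r3=200+4=204
r6=4+2=6
CMP r6, #14  (cmp 6,14)
BNE L1: taken
r0=14|8=14
r0=M[204]=-5
r0=(-5)|12=-1
r3=204+4=208
r6=6+2=8
CMP r6, #14  (cmp 8,14)
BNE L1: taken
r0=(-1)|8=-1
r0=M[208]=21
r0=21|12=29
r3=208+4=212
r6=8+2=10
CMP r6, #14  (cmp 10,14)
BNE L1: taken
r0=29|8=29
r0=M[212]=10
r0=10|12=14
r3=212+4=216
r6=10+2=12
CMP r6, #14  (cmp 12,14)
BNE L1: taken
r0=14|8=14
r0=M[216]=8
r0=8|12=12
r3=216+4=220
r6=12+2=14
CMP r6, #14  (cmp 14,14)
BNE L1: not taken
STR r0, [208] → M[208]=12
halt.
Total executed instructions: 40.

40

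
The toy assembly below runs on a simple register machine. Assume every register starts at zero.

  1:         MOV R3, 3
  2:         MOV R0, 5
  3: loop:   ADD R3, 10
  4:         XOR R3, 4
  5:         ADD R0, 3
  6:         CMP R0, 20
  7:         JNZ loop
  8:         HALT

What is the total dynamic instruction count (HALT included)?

28

R3=3
R0=5
R3=3+10=13
R3=13^4=9
R0=5+3=8
CMP R0, 20  (cmp 8,20)
JNZ loop: taken
R3=9+10=19
R3=19^4=23
R0=8+3=11
CMP R0, 20  (cmp 11,20)
JNZ loop: taken
R3=23+10=33
R3=33^4=37
R0=11+3=14
CMP R0, 20  (cmp 14,20)
JNZ loop: taken
R3=37+10=47
R3=47^4=43
R0=14+3=17
CMP R0, 20  (cmp 17,20)
JNZ loop: taken
R3=43+10=53
R3=53^4=49
R0=17+3=20
CMP R0, 20  (cmp 20,20)
JNZ loop: not taken
halt.
Total executed instructions: 28.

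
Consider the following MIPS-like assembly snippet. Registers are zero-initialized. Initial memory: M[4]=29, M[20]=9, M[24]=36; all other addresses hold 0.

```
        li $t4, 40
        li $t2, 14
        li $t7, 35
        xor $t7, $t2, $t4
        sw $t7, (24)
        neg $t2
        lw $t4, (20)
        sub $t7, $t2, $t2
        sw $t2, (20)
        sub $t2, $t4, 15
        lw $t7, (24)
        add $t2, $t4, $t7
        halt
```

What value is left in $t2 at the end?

47

$t4=40
$t2=14
$t7=35
$t7=14^40=38
sw $t7, (24) → M[24]=38
$t2=-(14)=-14
$t4=M[20]=9
$t7=(-14)-(-14)=0
sw $t2, (20) → M[20]=-14
$t2=9-15=-6
$t7=M[24]=38
$t2=9+38=47
halt.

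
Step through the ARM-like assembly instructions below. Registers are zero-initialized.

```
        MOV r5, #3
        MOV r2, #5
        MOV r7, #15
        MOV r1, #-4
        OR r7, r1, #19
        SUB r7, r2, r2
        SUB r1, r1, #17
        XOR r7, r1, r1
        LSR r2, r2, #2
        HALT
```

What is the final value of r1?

after MOV r5, #3: r5=3
after MOV r2, #5: r2=5
after MOV r7, #15: r7=15
after MOV r1, #-4: r1=-4
after OR r7, r1, #19: r7=(-4)|19=-1
after SUB r7, r2, r2: r7=5-5=0
after SUB r1, r1, #17: r1=(-4)-17=-21
after XOR r7, r1, r1: r7=(-21)^(-21)=0
after LSR r2, r2, #2: r2=5>>2=1
halt.

-21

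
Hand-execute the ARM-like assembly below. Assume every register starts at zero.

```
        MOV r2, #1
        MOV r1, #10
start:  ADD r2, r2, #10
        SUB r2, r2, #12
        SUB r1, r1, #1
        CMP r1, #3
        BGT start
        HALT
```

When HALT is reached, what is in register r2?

r2=1
r1=10
r2=1+10=11
r2=11-12=-1
r1=10-1=9
CMP r1, #3  (cmp 9,3)
BGT start: taken
r2=(-1)+10=9
r2=9-12=-3
r1=9-1=8
CMP r1, #3  (cmp 8,3)
BGT start: taken
r2=(-3)+10=7
r2=7-12=-5
r1=8-1=7
CMP r1, #3  (cmp 7,3)
BGT start: taken
r2=(-5)+10=5
r2=5-12=-7
r1=7-1=6
CMP r1, #3  (cmp 6,3)
BGT start: taken
r2=(-7)+10=3
r2=3-12=-9
r1=6-1=5
CMP r1, #3  (cmp 5,3)
BGT start: taken
r2=(-9)+10=1
r2=1-12=-11
r1=5-1=4
CMP r1, #3  (cmp 4,3)
BGT start: taken
r2=(-11)+10=-1
r2=(-1)-12=-13
r1=4-1=3
CMP r1, #3  (cmp 3,3)
BGT start: not taken
halt.

-13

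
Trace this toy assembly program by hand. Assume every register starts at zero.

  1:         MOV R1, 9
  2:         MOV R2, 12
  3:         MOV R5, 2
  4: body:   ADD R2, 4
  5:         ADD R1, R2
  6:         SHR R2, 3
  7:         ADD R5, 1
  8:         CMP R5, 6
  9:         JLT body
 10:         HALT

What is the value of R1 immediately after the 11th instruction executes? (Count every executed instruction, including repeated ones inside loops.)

R1=9
R2=12
R5=2
R2=12+4=16
R1=9+16=25
R2=16>>3=2
R5=2+1=3
CMP R5, 6  (cmp 3,6)
JLT body: taken
R2=2+4=6
R1=25+6=31
After step 11: R1 = 31.

31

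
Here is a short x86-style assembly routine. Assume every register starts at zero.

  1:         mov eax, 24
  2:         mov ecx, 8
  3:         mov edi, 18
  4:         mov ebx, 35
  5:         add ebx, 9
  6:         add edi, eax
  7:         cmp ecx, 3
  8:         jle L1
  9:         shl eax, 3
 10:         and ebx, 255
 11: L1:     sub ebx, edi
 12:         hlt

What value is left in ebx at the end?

2

eax=24
ecx=8
edi=18
ebx=35
ebx=35+9=44
edi=18+24=42
cmp ecx, 3  (cmp 8,3)
jle L1: not taken
eax=24<<3=192
ebx=44&255=44
ebx=44-42=2
halt.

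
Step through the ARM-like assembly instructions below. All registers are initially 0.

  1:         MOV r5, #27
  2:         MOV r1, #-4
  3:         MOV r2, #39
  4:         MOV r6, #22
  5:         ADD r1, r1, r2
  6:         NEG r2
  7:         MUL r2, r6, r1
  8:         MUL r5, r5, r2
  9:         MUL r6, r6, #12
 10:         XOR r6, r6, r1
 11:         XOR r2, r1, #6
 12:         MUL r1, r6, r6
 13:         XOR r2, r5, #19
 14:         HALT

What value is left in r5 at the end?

after MOV r5, #27: r5=27
after MOV r1, #-4: r1=-4
after MOV r2, #39: r2=39
after MOV r6, #22: r6=22
after ADD r1, r1, r2: r1=(-4)+39=35
after NEG r2: r2=-(39)=-39
after MUL r2, r6, r1: r2=22*35=770
after MUL r5, r5, r2: r5=27*770=20790
after MUL r6, r6, #12: r6=22*12=264
after XOR r6, r6, r1: r6=264^35=299
after XOR r2, r1, #6: r2=35^6=37
after MUL r1, r6, r6: r1=299*299=89401
after XOR r2, r5, #19: r2=20790^19=20773
halt.

20790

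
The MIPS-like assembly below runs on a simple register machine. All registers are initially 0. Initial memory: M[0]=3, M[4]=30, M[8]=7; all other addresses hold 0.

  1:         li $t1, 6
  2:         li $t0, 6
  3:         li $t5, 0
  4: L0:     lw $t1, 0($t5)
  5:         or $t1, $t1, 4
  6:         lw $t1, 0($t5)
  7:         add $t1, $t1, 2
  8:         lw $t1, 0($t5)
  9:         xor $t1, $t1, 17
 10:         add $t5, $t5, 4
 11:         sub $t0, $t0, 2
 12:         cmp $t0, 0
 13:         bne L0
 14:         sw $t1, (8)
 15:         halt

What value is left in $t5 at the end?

after li $t1, 6: $t1=6
after li $t0, 6: $t0=6
after li $t5, 0: $t5=0
after lw $t1, 0($t5): $t1=M[0]=3
after or $t1, $t1, 4: $t1=3|4=7
after lw $t1, 0($t5): $t1=M[0]=3
after add $t1, $t1, 2: $t1=3+2=5
after lw $t1, 0($t5): $t1=M[0]=3
after xor $t1, $t1, 17: $t1=3^17=18
after add $t5, $t5, 4: $t5=0+4=4
after sub $t0, $t0, 2: $t0=6-2=4
cmp $t0, 0  (cmp 4,0)
bne L0: taken
after lw $t1, 0($t5): $t1=M[4]=30
after or $t1, $t1, 4: $t1=30|4=30
after lw $t1, 0($t5): $t1=M[4]=30
after add $t1, $t1, 2: $t1=30+2=32
after lw $t1, 0($t5): $t1=M[4]=30
after xor $t1, $t1, 17: $t1=30^17=15
after add $t5, $t5, 4: $t5=4+4=8
after sub $t0, $t0, 2: $t0=4-2=2
cmp $t0, 0  (cmp 2,0)
bne L0: taken
after lw $t1, 0($t5): $t1=M[8]=7
after or $t1, $t1, 4: $t1=7|4=7
after lw $t1, 0($t5): $t1=M[8]=7
after add $t1, $t1, 2: $t1=7+2=9
after lw $t1, 0($t5): $t1=M[8]=7
after xor $t1, $t1, 17: $t1=7^17=22
after add $t5, $t5, 4: $t5=8+4=12
after sub $t0, $t0, 2: $t0=2-2=0
cmp $t0, 0  (cmp 0,0)
bne L0: not taken
sw $t1, (8) → M[8]=22
halt.

12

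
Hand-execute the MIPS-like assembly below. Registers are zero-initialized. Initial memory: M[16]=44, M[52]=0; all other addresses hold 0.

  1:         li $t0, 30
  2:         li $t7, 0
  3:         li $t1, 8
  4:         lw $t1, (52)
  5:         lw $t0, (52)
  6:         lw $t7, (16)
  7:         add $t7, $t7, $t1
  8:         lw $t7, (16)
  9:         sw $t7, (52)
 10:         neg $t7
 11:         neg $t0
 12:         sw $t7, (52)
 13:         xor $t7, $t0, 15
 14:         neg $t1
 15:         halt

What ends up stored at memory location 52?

$t0=30
$t7=0
$t1=8
$t1=M[52]=0
$t0=M[52]=0
$t7=M[16]=44
$t7=44+0=44
$t7=M[16]=44
sw $t7, (52) → M[52]=44
$t7=-(44)=-44
$t0=-(0)=0
sw $t7, (52) → M[52]=-44
$t7=0^15=15
$t1=-(0)=0
halt.

-44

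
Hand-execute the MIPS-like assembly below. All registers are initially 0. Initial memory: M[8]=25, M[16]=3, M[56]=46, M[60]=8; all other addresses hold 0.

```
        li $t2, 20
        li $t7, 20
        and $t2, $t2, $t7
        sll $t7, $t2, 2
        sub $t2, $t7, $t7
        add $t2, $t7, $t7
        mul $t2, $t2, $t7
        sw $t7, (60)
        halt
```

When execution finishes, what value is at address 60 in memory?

80

after li $t2, 20: $t2=20
after li $t7, 20: $t7=20
after and $t2, $t2, $t7: $t2=20&20=20
after sll $t7, $t2, 2: $t7=20<<2=80
after sub $t2, $t7, $t7: $t2=80-80=0
after add $t2, $t7, $t7: $t2=80+80=160
after mul $t2, $t2, $t7: $t2=160*80=12800
sw $t7, (60) → M[60]=80
halt.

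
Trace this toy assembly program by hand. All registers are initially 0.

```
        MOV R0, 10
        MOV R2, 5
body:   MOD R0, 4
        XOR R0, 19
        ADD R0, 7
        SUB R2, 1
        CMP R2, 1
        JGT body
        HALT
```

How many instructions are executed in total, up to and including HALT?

R0=10
R2=5
R0=10%4=2
R0=2^19=17
R0=17+7=24
R2=5-1=4
CMP R2, 1  (cmp 4,1)
JGT body: taken
R0=24%4=0
R0=0^19=19
R0=19+7=26
R2=4-1=3
CMP R2, 1  (cmp 3,1)
JGT body: taken
R0=26%4=2
R0=2^19=17
R0=17+7=24
R2=3-1=2
CMP R2, 1  (cmp 2,1)
JGT body: taken
R0=24%4=0
R0=0^19=19
R0=19+7=26
R2=2-1=1
CMP R2, 1  (cmp 1,1)
JGT body: not taken
halt.
Total executed instructions: 27.

27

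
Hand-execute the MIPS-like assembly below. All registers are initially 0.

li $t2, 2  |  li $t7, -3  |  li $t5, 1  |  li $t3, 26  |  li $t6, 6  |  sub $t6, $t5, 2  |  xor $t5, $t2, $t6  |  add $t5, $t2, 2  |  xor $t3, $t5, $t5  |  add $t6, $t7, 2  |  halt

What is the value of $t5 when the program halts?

after li $t2, 2: $t2=2
after li $t7, -3: $t7=-3
after li $t5, 1: $t5=1
after li $t3, 26: $t3=26
after li $t6, 6: $t6=6
after sub $t6, $t5, 2: $t6=1-2=-1
after xor $t5, $t2, $t6: $t5=2^(-1)=-3
after add $t5, $t2, 2: $t5=2+2=4
after xor $t3, $t5, $t5: $t3=4^4=0
after add $t6, $t7, 2: $t6=(-3)+2=-1
halt.

4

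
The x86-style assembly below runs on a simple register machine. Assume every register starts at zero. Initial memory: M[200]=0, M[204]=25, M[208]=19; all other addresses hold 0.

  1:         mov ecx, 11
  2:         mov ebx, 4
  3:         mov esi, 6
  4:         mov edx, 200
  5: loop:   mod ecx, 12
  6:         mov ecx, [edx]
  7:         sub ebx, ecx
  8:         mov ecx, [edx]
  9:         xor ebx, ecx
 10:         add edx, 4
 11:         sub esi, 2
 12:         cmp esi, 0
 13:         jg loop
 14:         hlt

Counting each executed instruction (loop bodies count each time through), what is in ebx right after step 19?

after mov ecx, 11: ecx=11
after mov ebx, 4: ebx=4
after mov esi, 6: esi=6
after mov edx, 200: edx=200
after mod ecx, 12: ecx=11%12=11
after mov ecx, [edx]: ecx=M[200]=0
after sub ebx, ecx: ebx=4-0=4
after mov ecx, [edx]: ecx=M[200]=0
after xor ebx, ecx: ebx=4^0=4
after add edx, 4: edx=200+4=204
after sub esi, 2: esi=6-2=4
cmp esi, 0  (cmp 4,0)
jg loop: taken
after mod ecx, 12: ecx=0%12=0
after mov ecx, [edx]: ecx=M[204]=25
after sub ebx, ecx: ebx=4-25=-21
after mov ecx, [edx]: ecx=M[204]=25
after xor ebx, ecx: ebx=(-21)^25=-14
after add edx, 4: edx=204+4=208
After step 19: ebx = -14.

-14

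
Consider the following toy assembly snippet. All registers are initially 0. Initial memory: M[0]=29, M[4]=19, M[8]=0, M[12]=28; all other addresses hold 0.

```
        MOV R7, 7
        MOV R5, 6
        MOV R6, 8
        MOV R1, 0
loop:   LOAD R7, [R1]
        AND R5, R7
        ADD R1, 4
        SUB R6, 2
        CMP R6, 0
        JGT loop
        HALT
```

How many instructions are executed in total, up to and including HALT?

29

after MOV R7, 7: R7=7
after MOV R5, 6: R5=6
after MOV R6, 8: R6=8
after MOV R1, 0: R1=0
after LOAD R7, [R1]: R7=M[0]=29
after AND R5, R7: R5=6&29=4
after ADD R1, 4: R1=0+4=4
after SUB R6, 2: R6=8-2=6
CMP R6, 0  (cmp 6,0)
JGT loop: taken
after LOAD R7, [R1]: R7=M[4]=19
after AND R5, R7: R5=4&19=0
after ADD R1, 4: R1=4+4=8
after SUB R6, 2: R6=6-2=4
CMP R6, 0  (cmp 4,0)
JGT loop: taken
after LOAD R7, [R1]: R7=M[8]=0
after AND R5, R7: R5=0&0=0
after ADD R1, 4: R1=8+4=12
after SUB R6, 2: R6=4-2=2
CMP R6, 0  (cmp 2,0)
JGT loop: taken
after LOAD R7, [R1]: R7=M[12]=28
after AND R5, R7: R5=0&28=0
after ADD R1, 4: R1=12+4=16
after SUB R6, 2: R6=2-2=0
CMP R6, 0  (cmp 0,0)
JGT loop: not taken
halt.
Total executed instructions: 29.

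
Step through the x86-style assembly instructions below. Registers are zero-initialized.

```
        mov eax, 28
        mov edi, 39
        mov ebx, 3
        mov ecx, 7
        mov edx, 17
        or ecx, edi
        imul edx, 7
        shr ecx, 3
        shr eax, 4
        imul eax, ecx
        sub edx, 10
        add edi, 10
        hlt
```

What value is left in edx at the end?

109

after mov eax, 28: eax=28
after mov edi, 39: edi=39
after mov ebx, 3: ebx=3
after mov ecx, 7: ecx=7
after mov edx, 17: edx=17
after or ecx, edi: ecx=7|39=39
after imul edx, 7: edx=17*7=119
after shr ecx, 3: ecx=39>>3=4
after shr eax, 4: eax=28>>4=1
after imul eax, ecx: eax=1*4=4
after sub edx, 10: edx=119-10=109
after add edi, 10: edi=39+10=49
halt.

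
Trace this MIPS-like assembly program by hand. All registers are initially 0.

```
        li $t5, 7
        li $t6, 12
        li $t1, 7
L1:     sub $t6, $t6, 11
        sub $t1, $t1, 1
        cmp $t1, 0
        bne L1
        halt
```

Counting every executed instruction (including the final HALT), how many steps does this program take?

32

after li $t5, 7: $t5=7
after li $t6, 12: $t6=12
after li $t1, 7: $t1=7
after sub $t6, $t6, 11: $t6=12-11=1
after sub $t1, $t1, 1: $t1=7-1=6
cmp $t1, 0  (cmp 6,0)
bne L1: taken
after sub $t6, $t6, 11: $t6=1-11=-10
after sub $t1, $t1, 1: $t1=6-1=5
cmp $t1, 0  (cmp 5,0)
bne L1: taken
after sub $t6, $t6, 11: $t6=(-10)-11=-21
after sub $t1, $t1, 1: $t1=5-1=4
cmp $t1, 0  (cmp 4,0)
bne L1: taken
after sub $t6, $t6, 11: $t6=(-21)-11=-32
after sub $t1, $t1, 1: $t1=4-1=3
cmp $t1, 0  (cmp 3,0)
bne L1: taken
after sub $t6, $t6, 11: $t6=(-32)-11=-43
after sub $t1, $t1, 1: $t1=3-1=2
cmp $t1, 0  (cmp 2,0)
bne L1: taken
after sub $t6, $t6, 11: $t6=(-43)-11=-54
after sub $t1, $t1, 1: $t1=2-1=1
cmp $t1, 0  (cmp 1,0)
bne L1: taken
after sub $t6, $t6, 11: $t6=(-54)-11=-65
after sub $t1, $t1, 1: $t1=1-1=0
cmp $t1, 0  (cmp 0,0)
bne L1: not taken
halt.
Total executed instructions: 32.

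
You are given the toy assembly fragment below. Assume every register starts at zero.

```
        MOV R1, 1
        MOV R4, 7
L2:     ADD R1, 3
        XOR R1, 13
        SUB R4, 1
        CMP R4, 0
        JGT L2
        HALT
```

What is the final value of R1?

R1=1
R4=7
R1=1+3=4
R1=4^13=9
R4=7-1=6
CMP R4, 0  (cmp 6,0)
JGT L2: taken
R1=9+3=12
R1=12^13=1
R4=6-1=5
CMP R4, 0  (cmp 5,0)
JGT L2: taken
R1=1+3=4
R1=4^13=9
R4=5-1=4
CMP R4, 0  (cmp 4,0)
JGT L2: taken
R1=9+3=12
R1=12^13=1
R4=4-1=3
CMP R4, 0  (cmp 3,0)
JGT L2: taken
R1=1+3=4
R1=4^13=9
R4=3-1=2
CMP R4, 0  (cmp 2,0)
JGT L2: taken
R1=9+3=12
R1=12^13=1
R4=2-1=1
CMP R4, 0  (cmp 1,0)
JGT L2: taken
R1=1+3=4
R1=4^13=9
R4=1-1=0
CMP R4, 0  (cmp 0,0)
JGT L2: not taken
halt.

9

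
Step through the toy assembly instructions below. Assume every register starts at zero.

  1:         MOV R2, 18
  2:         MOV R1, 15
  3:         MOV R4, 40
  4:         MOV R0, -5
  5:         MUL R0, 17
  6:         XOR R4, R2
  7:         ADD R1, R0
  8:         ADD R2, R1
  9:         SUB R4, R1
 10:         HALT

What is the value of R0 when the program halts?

R2=18
R1=15
R4=40
R0=-5
R0=(-5)*17=-85
R4=40^18=58
R1=15+(-85)=-70
R2=18+(-70)=-52
R4=58-(-70)=128
halt.

-85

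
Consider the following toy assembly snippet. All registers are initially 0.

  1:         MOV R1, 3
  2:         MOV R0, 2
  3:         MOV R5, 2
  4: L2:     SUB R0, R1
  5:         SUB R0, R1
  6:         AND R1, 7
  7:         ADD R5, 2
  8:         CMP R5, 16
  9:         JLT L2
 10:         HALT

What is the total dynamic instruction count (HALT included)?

46

R1=3
R0=2
R5=2
R0=2-3=-1
R0=(-1)-3=-4
R1=3&7=3
R5=2+2=4
CMP R5, 16  (cmp 4,16)
JLT L2: taken
R0=(-4)-3=-7
R0=(-7)-3=-10
R1=3&7=3
R5=4+2=6
CMP R5, 16  (cmp 6,16)
JLT L2: taken
R0=(-10)-3=-13
R0=(-13)-3=-16
R1=3&7=3
R5=6+2=8
CMP R5, 16  (cmp 8,16)
JLT L2: taken
R0=(-16)-3=-19
R0=(-19)-3=-22
R1=3&7=3
R5=8+2=10
CMP R5, 16  (cmp 10,16)
JLT L2: taken
R0=(-22)-3=-25
R0=(-25)-3=-28
R1=3&7=3
R5=10+2=12
CMP R5, 16  (cmp 12,16)
JLT L2: taken
R0=(-28)-3=-31
R0=(-31)-3=-34
R1=3&7=3
R5=12+2=14
CMP R5, 16  (cmp 14,16)
JLT L2: taken
R0=(-34)-3=-37
R0=(-37)-3=-40
R1=3&7=3
R5=14+2=16
CMP R5, 16  (cmp 16,16)
JLT L2: not taken
halt.
Total executed instructions: 46.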